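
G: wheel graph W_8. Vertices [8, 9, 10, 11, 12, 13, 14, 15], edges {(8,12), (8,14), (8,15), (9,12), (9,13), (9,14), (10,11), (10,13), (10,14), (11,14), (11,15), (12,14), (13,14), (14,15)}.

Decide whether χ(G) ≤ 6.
Yes, G is 6-colorable

A valid 6-coloring: color 1: [14]; color 2: [10, 12, 15]; color 3: [8, 9, 11]; color 4: [13].
(χ(G) = 4 ≤ 6.)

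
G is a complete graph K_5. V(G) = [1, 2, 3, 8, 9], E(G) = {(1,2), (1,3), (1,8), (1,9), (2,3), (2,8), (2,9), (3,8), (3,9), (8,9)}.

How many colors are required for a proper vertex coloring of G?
χ(G) = 5

Clique number ω(G) = 5 (lower bound: χ ≥ ω).
The clique on [1, 2, 3, 8, 9] has size 5, forcing χ ≥ 5, and the coloring below uses 5 colors, so χ(G) = 5.
A valid 5-coloring: color 1: [8]; color 2: [1]; color 3: [9]; color 4: [2]; color 5: [3].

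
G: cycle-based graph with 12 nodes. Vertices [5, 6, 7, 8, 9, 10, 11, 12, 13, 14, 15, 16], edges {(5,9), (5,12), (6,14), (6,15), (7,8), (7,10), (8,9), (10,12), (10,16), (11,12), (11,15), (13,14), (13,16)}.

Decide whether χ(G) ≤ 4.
Yes, G is 4-colorable

A valid 4-coloring: color 1: [5, 6, 8, 10, 11, 13]; color 2: [7, 9, 12, 14, 15, 16].
(χ(G) = 2 ≤ 4.)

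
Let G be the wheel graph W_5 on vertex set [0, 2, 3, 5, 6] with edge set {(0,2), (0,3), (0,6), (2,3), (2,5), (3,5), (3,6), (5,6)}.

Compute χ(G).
χ(G) = 3

Clique number ω(G) = 3 (lower bound: χ ≥ ω).
The clique on [0, 2, 3] has size 3, forcing χ ≥ 3, and the coloring below uses 3 colors, so χ(G) = 3.
A valid 3-coloring: color 1: [3]; color 2: [0, 5]; color 3: [2, 6].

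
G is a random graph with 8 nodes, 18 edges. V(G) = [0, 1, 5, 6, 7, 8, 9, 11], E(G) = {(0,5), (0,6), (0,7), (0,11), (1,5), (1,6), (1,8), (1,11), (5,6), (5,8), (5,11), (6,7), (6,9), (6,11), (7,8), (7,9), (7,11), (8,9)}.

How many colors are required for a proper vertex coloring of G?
Clique number ω(G) = 4 (lower bound: χ ≥ ω).
The clique on [0, 5, 6, 11] has size 4, forcing χ ≥ 4, and the coloring below uses 4 colors, so χ(G) = 4.
A valid 4-coloring: color 1: [6, 8]; color 2: [5, 7]; color 3: [9, 11]; color 4: [0, 1].

χ(G) = 4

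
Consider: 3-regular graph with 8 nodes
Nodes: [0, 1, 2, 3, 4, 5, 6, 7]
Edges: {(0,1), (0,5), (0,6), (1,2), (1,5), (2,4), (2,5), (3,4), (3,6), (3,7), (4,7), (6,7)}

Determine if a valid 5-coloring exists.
A valid 5-coloring: color 1: [4, 5, 6]; color 2: [0, 2, 7]; color 3: [1, 3].
(χ(G) = 3 ≤ 5.)

Yes, G is 5-colorable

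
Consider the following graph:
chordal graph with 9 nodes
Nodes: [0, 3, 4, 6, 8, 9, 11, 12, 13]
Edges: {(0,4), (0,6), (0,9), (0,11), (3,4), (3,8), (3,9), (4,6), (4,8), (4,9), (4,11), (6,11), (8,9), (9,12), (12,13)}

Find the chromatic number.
Clique number ω(G) = 4 (lower bound: χ ≥ ω).
The clique on [0, 4, 6, 11] has size 4, forcing χ ≥ 4, and the coloring below uses 4 colors, so χ(G) = 4.
A valid 4-coloring: color 1: [4, 12]; color 2: [9, 11, 13]; color 3: [0, 3]; color 4: [6, 8].

χ(G) = 4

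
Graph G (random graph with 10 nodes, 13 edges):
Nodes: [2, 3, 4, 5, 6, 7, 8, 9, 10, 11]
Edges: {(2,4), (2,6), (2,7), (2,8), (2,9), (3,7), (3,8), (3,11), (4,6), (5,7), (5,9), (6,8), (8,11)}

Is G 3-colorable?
Yes, G is 3-colorable

A valid 3-coloring: color 1: [2, 5, 10, 11]; color 2: [4, 7, 8, 9]; color 3: [3, 6].
(χ(G) = 3 ≤ 3.)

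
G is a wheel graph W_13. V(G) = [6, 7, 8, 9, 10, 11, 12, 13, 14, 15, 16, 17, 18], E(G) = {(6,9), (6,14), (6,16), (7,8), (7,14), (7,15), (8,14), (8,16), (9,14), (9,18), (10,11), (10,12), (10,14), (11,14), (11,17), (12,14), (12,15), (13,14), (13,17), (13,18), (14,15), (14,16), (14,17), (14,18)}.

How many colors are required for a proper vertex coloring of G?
Clique number ω(G) = 3 (lower bound: χ ≥ ω).
The clique on [6, 14, 16] has size 3, forcing χ ≥ 3, and the coloring below uses 3 colors, so χ(G) = 3.
A valid 3-coloring: color 1: [14]; color 2: [6, 8, 10, 15, 17, 18]; color 3: [7, 9, 11, 12, 13, 16].

χ(G) = 3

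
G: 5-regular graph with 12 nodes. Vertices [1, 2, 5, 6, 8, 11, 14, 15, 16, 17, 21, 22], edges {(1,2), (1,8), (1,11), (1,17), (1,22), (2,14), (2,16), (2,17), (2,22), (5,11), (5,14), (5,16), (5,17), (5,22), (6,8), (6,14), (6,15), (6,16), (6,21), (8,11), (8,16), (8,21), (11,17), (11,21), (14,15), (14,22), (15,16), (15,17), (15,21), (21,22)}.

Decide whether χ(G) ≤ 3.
Suppose a proper 3-coloring c exists. The clique [1, 2, 17] takes 3 distinct colors; by symmetry let c(1) = 1, c(2) = 2, c(17) = 3.
- Vertex 11: neighbors [1, 17] already have colors [1, 3] ⇒ c(11) = 2.
- Vertex 5: neighbors [11, 17] already have colors [2, 3] ⇒ c(5) = 1.
- Vertex 8: neighbors [1, 11] already have colors [1, 2] ⇒ c(8) = 3.
- Vertex 16: neighbors [5, 2, 8] already have colors [1, 2, 3] — all 3 colors blocked. Contradiction.
The forced assignments end in a contradiction, so G has no proper 3-coloring (χ ≥ 4).

No, G is not 3-colorable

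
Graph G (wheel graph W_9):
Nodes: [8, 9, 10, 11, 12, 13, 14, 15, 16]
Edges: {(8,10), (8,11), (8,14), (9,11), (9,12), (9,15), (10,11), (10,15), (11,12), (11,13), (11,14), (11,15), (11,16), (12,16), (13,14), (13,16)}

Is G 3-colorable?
Yes, G is 3-colorable

A valid 3-coloring: color 1: [11]; color 2: [9, 10, 14, 16]; color 3: [8, 12, 13, 15].
(χ(G) = 3 ≤ 3.)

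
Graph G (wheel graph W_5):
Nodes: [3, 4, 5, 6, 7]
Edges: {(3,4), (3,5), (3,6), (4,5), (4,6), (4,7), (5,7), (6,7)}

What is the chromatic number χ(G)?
χ(G) = 3

Clique number ω(G) = 3 (lower bound: χ ≥ ω).
The clique on [3, 4, 5] has size 3, forcing χ ≥ 3, and the coloring below uses 3 colors, so χ(G) = 3.
A valid 3-coloring: color 1: [4]; color 2: [3, 7]; color 3: [5, 6].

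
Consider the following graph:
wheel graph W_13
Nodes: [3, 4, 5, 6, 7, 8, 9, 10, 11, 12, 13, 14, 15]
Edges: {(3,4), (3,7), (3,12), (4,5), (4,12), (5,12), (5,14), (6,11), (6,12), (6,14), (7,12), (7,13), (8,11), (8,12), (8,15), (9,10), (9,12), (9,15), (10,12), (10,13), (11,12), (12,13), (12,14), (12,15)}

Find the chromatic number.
Clique number ω(G) = 3 (lower bound: χ ≥ ω).
The clique on [3, 4, 12] has size 3, forcing χ ≥ 3, and the coloring below uses 3 colors, so χ(G) = 3.
A valid 3-coloring: color 1: [12]; color 2: [4, 7, 10, 11, 14, 15]; color 3: [3, 5, 6, 8, 9, 13].

χ(G) = 3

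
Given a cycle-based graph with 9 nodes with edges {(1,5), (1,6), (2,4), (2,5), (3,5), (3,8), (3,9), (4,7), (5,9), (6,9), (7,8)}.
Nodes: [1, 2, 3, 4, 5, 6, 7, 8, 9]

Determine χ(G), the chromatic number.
χ(G) = 3

Clique number ω(G) = 3 (lower bound: χ ≥ ω).
The clique on [3, 5, 9] has size 3, forcing χ ≥ 3, and the coloring below uses 3 colors, so χ(G) = 3.
A valid 3-coloring: color 1: [4, 5, 6, 8]; color 2: [1, 2, 3, 7]; color 3: [9].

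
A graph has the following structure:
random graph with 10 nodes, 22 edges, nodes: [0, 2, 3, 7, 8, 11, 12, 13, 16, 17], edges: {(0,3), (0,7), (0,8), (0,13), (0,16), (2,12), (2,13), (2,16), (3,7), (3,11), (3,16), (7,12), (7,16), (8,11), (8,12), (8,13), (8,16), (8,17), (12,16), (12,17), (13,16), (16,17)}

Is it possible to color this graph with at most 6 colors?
A valid 6-coloring: color 1: [11, 16]; color 2: [2, 3, 8]; color 3: [0, 12]; color 4: [7, 13, 17].
(χ(G) = 4 ≤ 6.)

Yes, G is 6-colorable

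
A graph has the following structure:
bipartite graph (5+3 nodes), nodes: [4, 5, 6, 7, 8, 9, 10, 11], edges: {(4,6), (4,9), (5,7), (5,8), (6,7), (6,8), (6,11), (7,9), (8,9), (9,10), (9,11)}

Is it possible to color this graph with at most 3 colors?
A valid 3-coloring: color 1: [5, 6, 9]; color 2: [4, 7, 8, 10, 11].
(χ(G) = 2 ≤ 3.)

Yes, G is 3-colorable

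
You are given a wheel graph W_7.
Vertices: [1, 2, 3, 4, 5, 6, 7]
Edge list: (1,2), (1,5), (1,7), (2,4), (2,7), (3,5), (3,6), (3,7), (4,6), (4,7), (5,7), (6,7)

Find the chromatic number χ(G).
Clique number ω(G) = 3 (lower bound: χ ≥ ω).
The clique on [1, 2, 7] has size 3, forcing χ ≥ 3, and the coloring below uses 3 colors, so χ(G) = 3.
A valid 3-coloring: color 1: [7]; color 2: [1, 3, 4]; color 3: [2, 5, 6].

χ(G) = 3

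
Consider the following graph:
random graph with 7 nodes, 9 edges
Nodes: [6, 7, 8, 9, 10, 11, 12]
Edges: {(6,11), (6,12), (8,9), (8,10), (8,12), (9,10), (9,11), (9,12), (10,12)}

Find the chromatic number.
Clique number ω(G) = 4 (lower bound: χ ≥ ω).
The clique on [8, 9, 10, 12] has size 4, forcing χ ≥ 4, and the coloring below uses 4 colors, so χ(G) = 4.
A valid 4-coloring: color 1: [6, 7, 9]; color 2: [11, 12]; color 3: [10]; color 4: [8].

χ(G) = 4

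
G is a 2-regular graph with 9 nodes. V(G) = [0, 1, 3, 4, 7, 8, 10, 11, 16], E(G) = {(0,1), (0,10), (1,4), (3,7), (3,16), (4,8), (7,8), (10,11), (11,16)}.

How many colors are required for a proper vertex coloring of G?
χ(G) = 3

Clique number ω(G) = 2 (lower bound: χ ≥ ω).
Odd cycle [10, 0, 1, 4, 8, 7, 3, 16, 11] needs 3 colors (χ ≥ 3).
The coloring below uses 3 colors, so χ(G) = 3.
A valid 3-coloring: color 1: [1, 8, 10, 16]; color 2: [0, 4, 7, 11]; color 3: [3].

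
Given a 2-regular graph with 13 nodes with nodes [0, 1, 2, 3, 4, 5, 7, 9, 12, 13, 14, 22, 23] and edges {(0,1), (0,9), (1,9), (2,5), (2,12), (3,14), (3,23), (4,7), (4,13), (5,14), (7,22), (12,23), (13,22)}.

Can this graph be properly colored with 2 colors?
No, G is not 2-colorable

The clique on vertices [0, 1, 9] has size 3 > 2, so it alone needs 3 colors.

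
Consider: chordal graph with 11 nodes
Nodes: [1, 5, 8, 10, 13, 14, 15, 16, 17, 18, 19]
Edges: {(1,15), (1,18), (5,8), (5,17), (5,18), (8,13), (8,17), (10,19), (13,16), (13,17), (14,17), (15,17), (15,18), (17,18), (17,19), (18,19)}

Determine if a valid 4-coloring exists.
A valid 4-coloring: color 1: [1, 10, 16, 17]; color 2: [8, 14, 18]; color 3: [5, 13, 15, 19].
(χ(G) = 3 ≤ 4.)

Yes, G is 4-colorable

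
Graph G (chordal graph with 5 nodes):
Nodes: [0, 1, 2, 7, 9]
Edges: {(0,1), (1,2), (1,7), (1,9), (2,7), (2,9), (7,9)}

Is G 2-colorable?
No, G is not 2-colorable

The clique on vertices [1, 2, 7, 9] has size 4 > 2, so it alone needs 4 colors.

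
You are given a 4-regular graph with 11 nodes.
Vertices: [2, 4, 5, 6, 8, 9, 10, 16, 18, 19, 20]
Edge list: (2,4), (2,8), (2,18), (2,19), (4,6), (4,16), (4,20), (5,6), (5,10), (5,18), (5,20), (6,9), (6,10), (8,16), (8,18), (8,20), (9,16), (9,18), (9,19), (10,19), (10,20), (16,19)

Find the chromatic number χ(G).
Clique number ω(G) = 3 (lower bound: χ ≥ ω).
The clique on [2, 8, 18] has size 3, forcing χ ≥ 3, and the coloring below uses 3 colors, so χ(G) = 3.
A valid 3-coloring: color 1: [6, 18, 19, 20]; color 2: [2, 10, 16]; color 3: [4, 5, 8, 9].

χ(G) = 3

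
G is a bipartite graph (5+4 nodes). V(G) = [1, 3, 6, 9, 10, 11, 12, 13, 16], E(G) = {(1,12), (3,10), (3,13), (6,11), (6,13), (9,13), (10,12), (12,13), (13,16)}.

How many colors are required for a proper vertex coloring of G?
Clique number ω(G) = 2 (lower bound: χ ≥ ω).
The graph is bipartite (no odd cycle), so 2 colors suffice: χ(G) = 2.
A valid 2-coloring: color 1: [1, 10, 11, 13]; color 2: [3, 6, 9, 12, 16].

χ(G) = 2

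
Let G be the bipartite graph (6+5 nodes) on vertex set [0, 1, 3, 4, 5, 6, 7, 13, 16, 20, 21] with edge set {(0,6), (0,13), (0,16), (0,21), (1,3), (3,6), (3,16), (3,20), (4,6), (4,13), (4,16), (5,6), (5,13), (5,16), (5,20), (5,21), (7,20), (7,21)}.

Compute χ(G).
χ(G) = 2

Clique number ω(G) = 2 (lower bound: χ ≥ ω).
The graph is bipartite (no odd cycle), so 2 colors suffice: χ(G) = 2.
A valid 2-coloring: color 1: [0, 3, 4, 5, 7]; color 2: [1, 6, 13, 16, 20, 21].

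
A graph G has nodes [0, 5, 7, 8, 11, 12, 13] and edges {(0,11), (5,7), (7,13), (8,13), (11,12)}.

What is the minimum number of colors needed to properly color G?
Clique number ω(G) = 2 (lower bound: χ ≥ ω).
The graph is bipartite (no odd cycle), so 2 colors suffice: χ(G) = 2.
A valid 2-coloring: color 1: [5, 11, 13]; color 2: [0, 7, 8, 12].

χ(G) = 2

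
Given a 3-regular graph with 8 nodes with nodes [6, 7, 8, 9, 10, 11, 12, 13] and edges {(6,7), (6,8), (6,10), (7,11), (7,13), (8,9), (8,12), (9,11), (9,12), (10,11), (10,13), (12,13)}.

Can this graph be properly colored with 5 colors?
Yes, G is 5-colorable

A valid 5-coloring: color 1: [7, 10, 12]; color 2: [6, 9, 13]; color 3: [8, 11].
(χ(G) = 3 ≤ 5.)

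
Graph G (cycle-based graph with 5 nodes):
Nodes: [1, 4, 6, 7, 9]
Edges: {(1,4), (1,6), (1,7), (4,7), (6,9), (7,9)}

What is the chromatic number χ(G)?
χ(G) = 3

Clique number ω(G) = 3 (lower bound: χ ≥ ω).
The clique on [1, 4, 7] has size 3, forcing χ ≥ 3, and the coloring below uses 3 colors, so χ(G) = 3.
A valid 3-coloring: color 1: [1, 9]; color 2: [6, 7]; color 3: [4].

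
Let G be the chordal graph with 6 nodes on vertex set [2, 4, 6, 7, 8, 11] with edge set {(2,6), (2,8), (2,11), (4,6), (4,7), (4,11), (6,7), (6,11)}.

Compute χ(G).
Clique number ω(G) = 3 (lower bound: χ ≥ ω).
The clique on [2, 6, 11] has size 3, forcing χ ≥ 3, and the coloring below uses 3 colors, so χ(G) = 3.
A valid 3-coloring: color 1: [6, 8]; color 2: [7, 11]; color 3: [2, 4].

χ(G) = 3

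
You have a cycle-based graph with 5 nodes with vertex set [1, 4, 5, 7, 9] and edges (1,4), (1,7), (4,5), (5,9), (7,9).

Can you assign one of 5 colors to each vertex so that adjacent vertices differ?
A valid 5-coloring: color 1: [5, 7]; color 2: [1, 9]; color 3: [4].
(χ(G) = 3 ≤ 5.)

Yes, G is 5-colorable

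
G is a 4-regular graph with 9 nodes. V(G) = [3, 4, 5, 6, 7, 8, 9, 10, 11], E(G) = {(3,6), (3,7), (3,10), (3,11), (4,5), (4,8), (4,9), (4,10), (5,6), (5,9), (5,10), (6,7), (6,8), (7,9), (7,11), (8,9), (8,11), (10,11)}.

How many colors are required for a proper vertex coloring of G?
χ(G) = 4

Clique number ω(G) = 3 (lower bound: χ ≥ ω).
Suppose a proper 3-coloring c exists. The clique [3, 6, 7] takes 3 distinct colors; by symmetry let c(3) = 1, c(6) = 2, c(7) = 3.
- Vertex 11: neighbors [3, 7] already have colors [1, 3] ⇒ c(11) = 2.
- Vertex 10: neighbors [3, 11] already have colors [1, 2] ⇒ c(10) = 3.
- Vertex 5: neighbors [6, 10] already have colors [2, 3] ⇒ c(5) = 1.
- Vertex 4: neighbors [5, 10] already have colors [1, 3] ⇒ c(4) = 2.
- Vertex 9: neighbors [5, 4, 7] already have colors [1, 2, 3] — all 3 colors blocked. Contradiction.
The forced assignments end in a contradiction, so G has no proper 3-coloring (χ ≥ 4).
The coloring below uses 4 colors, so χ(G) = 4.
A valid 4-coloring: color 1: [5, 7, 8]; color 2: [6, 9, 10]; color 3: [4, 11]; color 4: [3].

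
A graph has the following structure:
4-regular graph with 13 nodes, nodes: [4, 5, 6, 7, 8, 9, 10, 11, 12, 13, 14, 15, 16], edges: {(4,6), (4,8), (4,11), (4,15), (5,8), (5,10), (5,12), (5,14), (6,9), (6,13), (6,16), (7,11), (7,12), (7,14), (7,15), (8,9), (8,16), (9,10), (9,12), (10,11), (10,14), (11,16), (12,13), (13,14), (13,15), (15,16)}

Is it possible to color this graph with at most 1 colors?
The clique on vertices [5, 10, 14] has size 3 > 1, so it alone needs 3 colors.

No, G is not 1-colorable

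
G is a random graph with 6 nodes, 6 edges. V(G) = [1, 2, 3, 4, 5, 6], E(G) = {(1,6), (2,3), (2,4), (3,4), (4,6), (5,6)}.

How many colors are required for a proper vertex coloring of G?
χ(G) = 3

Clique number ω(G) = 3 (lower bound: χ ≥ ω).
The clique on [2, 3, 4] has size 3, forcing χ ≥ 3, and the coloring below uses 3 colors, so χ(G) = 3.
A valid 3-coloring: color 1: [3, 6]; color 2: [1, 4, 5]; color 3: [2].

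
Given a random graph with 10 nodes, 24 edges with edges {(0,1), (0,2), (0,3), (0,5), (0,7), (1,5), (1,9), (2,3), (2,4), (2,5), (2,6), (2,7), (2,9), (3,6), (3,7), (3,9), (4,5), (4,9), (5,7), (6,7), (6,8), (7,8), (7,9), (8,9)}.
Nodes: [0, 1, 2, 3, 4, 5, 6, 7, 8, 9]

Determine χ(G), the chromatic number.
χ(G) = 4

Clique number ω(G) = 4 (lower bound: χ ≥ ω).
The clique on [0, 2, 3, 7] has size 4, forcing χ ≥ 4, and the coloring below uses 4 colors, so χ(G) = 4.
A valid 4-coloring: color 1: [1, 2, 8]; color 2: [4, 7]; color 3: [0, 6, 9]; color 4: [3, 5].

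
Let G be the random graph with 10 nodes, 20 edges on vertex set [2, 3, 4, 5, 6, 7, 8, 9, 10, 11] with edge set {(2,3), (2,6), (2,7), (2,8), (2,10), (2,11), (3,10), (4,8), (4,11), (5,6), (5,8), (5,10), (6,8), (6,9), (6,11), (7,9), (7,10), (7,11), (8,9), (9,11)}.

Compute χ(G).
Clique number ω(G) = 3 (lower bound: χ ≥ ω).
The clique on [6, 8, 9] has size 3, forcing χ ≥ 3, and the coloring below uses 3 colors, so χ(G) = 3.
A valid 3-coloring: color 1: [2, 4, 5, 9]; color 2: [8, 10, 11]; color 3: [3, 6, 7].

χ(G) = 3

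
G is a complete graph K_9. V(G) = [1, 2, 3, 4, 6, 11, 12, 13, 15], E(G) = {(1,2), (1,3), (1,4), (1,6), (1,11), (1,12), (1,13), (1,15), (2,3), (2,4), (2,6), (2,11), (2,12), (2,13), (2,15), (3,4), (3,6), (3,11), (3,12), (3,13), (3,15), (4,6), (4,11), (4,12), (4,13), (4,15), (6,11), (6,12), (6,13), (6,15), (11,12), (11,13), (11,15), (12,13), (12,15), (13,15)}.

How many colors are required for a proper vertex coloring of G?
χ(G) = 9

Clique number ω(G) = 9 (lower bound: χ ≥ ω).
The clique on [1, 2, 3, 4, 6, 11, 12, 13, 15] has size 9, forcing χ ≥ 9, and the coloring below uses 9 colors, so χ(G) = 9.
A valid 9-coloring: color 1: [6]; color 2: [4]; color 3: [1]; color 4: [13]; color 5: [15]; color 6: [2]; color 7: [12]; color 8: [11]; color 9: [3].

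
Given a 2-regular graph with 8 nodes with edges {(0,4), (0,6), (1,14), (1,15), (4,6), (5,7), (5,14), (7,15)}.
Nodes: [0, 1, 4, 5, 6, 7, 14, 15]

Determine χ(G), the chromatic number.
Clique number ω(G) = 3 (lower bound: χ ≥ ω).
The clique on [0, 4, 6] has size 3, forcing χ ≥ 3, and the coloring below uses 3 colors, so χ(G) = 3.
A valid 3-coloring: color 1: [4, 7, 14]; color 2: [0, 1, 5]; color 3: [6, 15].

χ(G) = 3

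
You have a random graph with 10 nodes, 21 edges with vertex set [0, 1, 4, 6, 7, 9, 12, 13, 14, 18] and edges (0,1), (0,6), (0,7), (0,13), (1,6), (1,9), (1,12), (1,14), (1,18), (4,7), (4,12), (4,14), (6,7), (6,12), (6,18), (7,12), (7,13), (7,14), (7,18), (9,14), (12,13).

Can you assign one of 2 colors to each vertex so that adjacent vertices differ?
The clique on vertices [1, 9, 14] has size 3 > 2, so it alone needs 3 colors.

No, G is not 2-colorable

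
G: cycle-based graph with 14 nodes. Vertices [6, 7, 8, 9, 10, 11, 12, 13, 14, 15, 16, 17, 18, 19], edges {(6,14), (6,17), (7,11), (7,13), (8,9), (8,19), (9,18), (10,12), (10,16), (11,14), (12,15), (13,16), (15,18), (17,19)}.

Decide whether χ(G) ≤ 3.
A valid 3-coloring: color 1: [7, 8, 12, 14, 16, 17, 18]; color 2: [6, 9, 10, 11, 13, 15, 19].
(χ(G) = 2 ≤ 3.)

Yes, G is 3-colorable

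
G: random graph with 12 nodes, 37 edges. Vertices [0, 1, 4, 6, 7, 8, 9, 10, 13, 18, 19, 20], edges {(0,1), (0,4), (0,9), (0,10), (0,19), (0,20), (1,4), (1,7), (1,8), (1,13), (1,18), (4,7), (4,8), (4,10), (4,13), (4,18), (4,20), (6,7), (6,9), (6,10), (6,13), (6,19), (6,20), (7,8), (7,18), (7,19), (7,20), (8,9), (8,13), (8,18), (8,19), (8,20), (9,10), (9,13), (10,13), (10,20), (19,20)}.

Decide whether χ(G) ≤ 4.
No, G is not 4-colorable

The clique on vertices [1, 4, 7, 8, 18] has size 5 > 4, so it alone needs 5 colors.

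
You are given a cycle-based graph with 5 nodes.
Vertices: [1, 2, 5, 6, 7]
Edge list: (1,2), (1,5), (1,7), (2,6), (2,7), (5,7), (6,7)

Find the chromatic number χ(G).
Clique number ω(G) = 3 (lower bound: χ ≥ ω).
The clique on [1, 2, 7] has size 3, forcing χ ≥ 3, and the coloring below uses 3 colors, so χ(G) = 3.
A valid 3-coloring: color 1: [7]; color 2: [2, 5]; color 3: [1, 6].

χ(G) = 3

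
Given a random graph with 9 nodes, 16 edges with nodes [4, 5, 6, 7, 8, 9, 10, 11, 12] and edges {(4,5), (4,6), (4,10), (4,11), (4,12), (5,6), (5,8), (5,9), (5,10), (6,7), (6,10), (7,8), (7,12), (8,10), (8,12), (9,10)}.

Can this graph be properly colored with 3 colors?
The clique on vertices [4, 5, 6, 10] has size 4 > 3, so it alone needs 4 colors.

No, G is not 3-colorable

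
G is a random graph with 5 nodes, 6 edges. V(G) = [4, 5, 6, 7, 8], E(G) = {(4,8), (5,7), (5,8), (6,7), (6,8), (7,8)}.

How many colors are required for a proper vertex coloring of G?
Clique number ω(G) = 3 (lower bound: χ ≥ ω).
The clique on [5, 7, 8] has size 3, forcing χ ≥ 3, and the coloring below uses 3 colors, so χ(G) = 3.
A valid 3-coloring: color 1: [8]; color 2: [4, 7]; color 3: [5, 6].

χ(G) = 3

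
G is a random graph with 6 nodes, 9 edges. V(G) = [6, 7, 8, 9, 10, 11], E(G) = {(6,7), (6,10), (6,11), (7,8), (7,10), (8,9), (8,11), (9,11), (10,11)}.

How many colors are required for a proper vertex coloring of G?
Clique number ω(G) = 3 (lower bound: χ ≥ ω).
The clique on [8, 9, 11] has size 3, forcing χ ≥ 3, and the coloring below uses 3 colors, so χ(G) = 3.
A valid 3-coloring: color 1: [7, 11]; color 2: [8, 10]; color 3: [6, 9].

χ(G) = 3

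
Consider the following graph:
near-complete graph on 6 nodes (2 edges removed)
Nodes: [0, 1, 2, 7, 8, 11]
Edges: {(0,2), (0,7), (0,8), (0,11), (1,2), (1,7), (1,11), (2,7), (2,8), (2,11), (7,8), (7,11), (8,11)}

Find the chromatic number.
Clique number ω(G) = 5 (lower bound: χ ≥ ω).
The clique on [0, 2, 7, 8, 11] has size 5, forcing χ ≥ 5, and the coloring below uses 5 colors, so χ(G) = 5.
A valid 5-coloring: color 1: [7]; color 2: [11]; color 3: [2]; color 4: [1, 8]; color 5: [0].

χ(G) = 5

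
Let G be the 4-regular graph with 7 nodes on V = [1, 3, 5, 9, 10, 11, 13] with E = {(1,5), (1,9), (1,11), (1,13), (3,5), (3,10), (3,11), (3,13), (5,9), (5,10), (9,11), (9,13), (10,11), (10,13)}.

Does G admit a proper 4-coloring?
A valid 4-coloring: color 1: [9, 10]; color 2: [5, 11, 13]; color 3: [1, 3].
(χ(G) = 3 ≤ 4.)

Yes, G is 4-colorable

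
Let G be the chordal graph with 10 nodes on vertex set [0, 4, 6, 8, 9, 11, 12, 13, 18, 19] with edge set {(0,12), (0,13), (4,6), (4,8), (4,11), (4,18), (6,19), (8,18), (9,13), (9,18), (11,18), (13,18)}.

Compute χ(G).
Clique number ω(G) = 3 (lower bound: χ ≥ ω).
The clique on [9, 13, 18] has size 3, forcing χ ≥ 3, and the coloring below uses 3 colors, so χ(G) = 3.
A valid 3-coloring: color 1: [0, 6, 18]; color 2: [4, 12, 13, 19]; color 3: [8, 9, 11].

χ(G) = 3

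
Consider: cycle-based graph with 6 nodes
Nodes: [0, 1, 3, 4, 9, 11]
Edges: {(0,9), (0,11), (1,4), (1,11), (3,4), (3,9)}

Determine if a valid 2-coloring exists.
A valid 2-coloring: color 1: [0, 1, 3]; color 2: [4, 9, 11].
(χ(G) = 2 ≤ 2.)

Yes, G is 2-colorable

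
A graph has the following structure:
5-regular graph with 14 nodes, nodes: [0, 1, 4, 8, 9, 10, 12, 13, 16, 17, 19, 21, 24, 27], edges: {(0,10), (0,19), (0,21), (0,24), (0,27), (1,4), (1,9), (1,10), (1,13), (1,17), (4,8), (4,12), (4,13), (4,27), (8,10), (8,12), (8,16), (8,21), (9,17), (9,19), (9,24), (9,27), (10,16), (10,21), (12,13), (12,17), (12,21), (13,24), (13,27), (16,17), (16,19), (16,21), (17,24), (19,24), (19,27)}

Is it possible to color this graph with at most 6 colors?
Yes, G is 6-colorable

A valid 6-coloring: color 1: [4, 10, 17, 19]; color 2: [0, 8, 9, 13]; color 3: [1, 21, 24, 27]; color 4: [12, 16].
(χ(G) = 4 ≤ 6.)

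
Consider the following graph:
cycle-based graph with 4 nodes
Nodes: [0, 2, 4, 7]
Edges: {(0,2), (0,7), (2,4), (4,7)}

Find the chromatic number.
Clique number ω(G) = 2 (lower bound: χ ≥ ω).
The graph is bipartite (no odd cycle), so 2 colors suffice: χ(G) = 2.
A valid 2-coloring: color 1: [2, 7]; color 2: [0, 4].

χ(G) = 2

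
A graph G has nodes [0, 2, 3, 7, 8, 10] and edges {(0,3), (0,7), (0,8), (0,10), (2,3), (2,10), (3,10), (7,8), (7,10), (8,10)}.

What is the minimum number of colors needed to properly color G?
χ(G) = 4

Clique number ω(G) = 4 (lower bound: χ ≥ ω).
The clique on [0, 7, 8, 10] has size 4, forcing χ ≥ 4, and the coloring below uses 4 colors, so χ(G) = 4.
A valid 4-coloring: color 1: [10]; color 2: [0, 2]; color 3: [3, 8]; color 4: [7].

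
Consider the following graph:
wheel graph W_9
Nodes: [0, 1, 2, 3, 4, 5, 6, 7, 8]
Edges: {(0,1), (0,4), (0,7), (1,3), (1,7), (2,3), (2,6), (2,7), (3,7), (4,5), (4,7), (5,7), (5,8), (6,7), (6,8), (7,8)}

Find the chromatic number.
χ(G) = 3

Clique number ω(G) = 3 (lower bound: χ ≥ ω).
The clique on [0, 1, 7] has size 3, forcing χ ≥ 3, and the coloring below uses 3 colors, so χ(G) = 3.
A valid 3-coloring: color 1: [7]; color 2: [0, 3, 5, 6]; color 3: [1, 2, 4, 8].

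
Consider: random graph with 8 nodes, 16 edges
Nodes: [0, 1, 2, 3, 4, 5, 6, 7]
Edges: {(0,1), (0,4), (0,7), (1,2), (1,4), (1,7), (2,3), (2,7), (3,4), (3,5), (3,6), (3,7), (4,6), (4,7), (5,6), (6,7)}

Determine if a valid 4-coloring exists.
A valid 4-coloring: color 1: [5, 7]; color 2: [1, 3]; color 3: [2, 4]; color 4: [0, 6].
(χ(G) = 4 ≤ 4.)

Yes, G is 4-colorable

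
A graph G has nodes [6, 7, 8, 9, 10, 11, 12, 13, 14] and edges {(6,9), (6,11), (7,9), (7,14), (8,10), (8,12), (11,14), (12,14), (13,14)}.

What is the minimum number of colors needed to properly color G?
Clique number ω(G) = 2 (lower bound: χ ≥ ω).
Odd cycle [9, 6, 11, 14, 7] needs 3 colors (χ ≥ 3).
The coloring below uses 3 colors, so χ(G) = 3.
A valid 3-coloring: color 1: [6, 8, 14]; color 2: [7, 10, 11, 12, 13]; color 3: [9].

χ(G) = 3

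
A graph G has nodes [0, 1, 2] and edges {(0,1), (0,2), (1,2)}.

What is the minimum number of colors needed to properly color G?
Clique number ω(G) = 3 (lower bound: χ ≥ ω).
The clique on [0, 1, 2] has size 3, forcing χ ≥ 3, and the coloring below uses 3 colors, so χ(G) = 3.
A valid 3-coloring: color 1: [0]; color 2: [2]; color 3: [1].

χ(G) = 3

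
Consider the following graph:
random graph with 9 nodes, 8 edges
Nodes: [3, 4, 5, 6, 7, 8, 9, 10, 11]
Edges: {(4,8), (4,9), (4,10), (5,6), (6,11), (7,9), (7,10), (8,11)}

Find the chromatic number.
Clique number ω(G) = 2 (lower bound: χ ≥ ω).
The graph is bipartite (no odd cycle), so 2 colors suffice: χ(G) = 2.
A valid 2-coloring: color 1: [3, 4, 5, 7, 11]; color 2: [6, 8, 9, 10].

χ(G) = 2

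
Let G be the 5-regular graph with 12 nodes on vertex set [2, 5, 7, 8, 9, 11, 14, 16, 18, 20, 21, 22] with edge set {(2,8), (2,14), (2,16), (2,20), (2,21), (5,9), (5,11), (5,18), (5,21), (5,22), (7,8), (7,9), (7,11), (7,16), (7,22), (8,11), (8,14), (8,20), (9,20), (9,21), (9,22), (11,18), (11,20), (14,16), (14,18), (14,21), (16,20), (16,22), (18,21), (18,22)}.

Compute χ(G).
Clique number ω(G) = 3 (lower bound: χ ≥ ω).
Suppose a proper 3-coloring c exists. The clique [2, 8, 14] takes 3 distinct colors; by symmetry let c(2) = 1, c(8) = 2, c(14) = 3.
- Vertex 16: neighbors [2, 14] already have colors [1, 3] ⇒ c(16) = 2.
- Vertex 21: neighbors [2, 14] already have colors [1, 3] ⇒ c(21) = 2.
- Vertex 18: neighbors [21, 14] already have colors [2, 3] ⇒ c(18) = 1.
- Vertex 5: neighbors [18, 21] already have colors [1, 2] ⇒ c(5) = 3.
- Vertex 11: neighbors [18, 8, 5] already have colors [1, 2, 3] — all 3 colors blocked. Contradiction.
The forced assignments end in a contradiction, so G has no proper 3-coloring (χ ≥ 4).
The coloring below uses 4 colors, so χ(G) = 4.
A valid 4-coloring: color 1: [7, 20, 21]; color 2: [8, 9, 16, 18]; color 3: [2, 11, 22]; color 4: [5, 14].

χ(G) = 4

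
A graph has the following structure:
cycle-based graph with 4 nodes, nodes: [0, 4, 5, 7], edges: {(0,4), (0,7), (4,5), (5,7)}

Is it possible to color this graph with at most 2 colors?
A valid 2-coloring: color 1: [0, 5]; color 2: [4, 7].
(χ(G) = 2 ≤ 2.)

Yes, G is 2-colorable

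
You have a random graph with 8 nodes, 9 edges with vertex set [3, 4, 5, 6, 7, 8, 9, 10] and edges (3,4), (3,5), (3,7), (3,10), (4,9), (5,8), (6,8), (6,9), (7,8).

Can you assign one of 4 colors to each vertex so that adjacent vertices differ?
Yes, G is 4-colorable

A valid 4-coloring: color 1: [3, 8, 9]; color 2: [4, 5, 6, 7, 10].
(χ(G) = 2 ≤ 4.)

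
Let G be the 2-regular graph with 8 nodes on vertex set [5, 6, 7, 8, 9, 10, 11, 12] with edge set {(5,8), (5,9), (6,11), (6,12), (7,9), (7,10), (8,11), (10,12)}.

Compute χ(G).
χ(G) = 2

Clique number ω(G) = 2 (lower bound: χ ≥ ω).
The graph is bipartite (no odd cycle), so 2 colors suffice: χ(G) = 2.
A valid 2-coloring: color 1: [5, 7, 11, 12]; color 2: [6, 8, 9, 10].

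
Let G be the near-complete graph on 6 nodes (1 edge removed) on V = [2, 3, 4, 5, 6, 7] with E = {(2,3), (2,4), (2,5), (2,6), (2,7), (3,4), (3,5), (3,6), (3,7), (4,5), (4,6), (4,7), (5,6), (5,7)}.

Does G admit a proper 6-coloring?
A valid 6-coloring: color 1: [4]; color 2: [3]; color 3: [5]; color 4: [2]; color 5: [6, 7].
(χ(G) = 5 ≤ 6.)

Yes, G is 6-colorable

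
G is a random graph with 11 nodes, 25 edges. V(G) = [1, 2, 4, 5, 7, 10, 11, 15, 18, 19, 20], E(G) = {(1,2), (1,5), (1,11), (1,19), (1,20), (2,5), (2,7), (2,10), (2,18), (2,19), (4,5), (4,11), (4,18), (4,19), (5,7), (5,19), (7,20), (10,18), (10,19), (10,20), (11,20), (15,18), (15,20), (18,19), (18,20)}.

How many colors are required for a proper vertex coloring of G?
χ(G) = 4

Clique number ω(G) = 4 (lower bound: χ ≥ ω).
The clique on [1, 2, 5, 19] has size 4, forcing χ ≥ 4, and the coloring below uses 4 colors, so χ(G) = 4.
A valid 4-coloring: color 1: [5, 11, 18]; color 2: [2, 4, 20]; color 3: [7, 15, 19]; color 4: [1, 10].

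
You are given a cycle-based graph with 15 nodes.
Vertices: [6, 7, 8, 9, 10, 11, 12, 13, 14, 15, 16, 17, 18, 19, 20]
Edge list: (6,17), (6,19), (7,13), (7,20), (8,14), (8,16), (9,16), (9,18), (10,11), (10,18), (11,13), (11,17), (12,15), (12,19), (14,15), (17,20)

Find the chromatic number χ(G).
Clique number ω(G) = 2 (lower bound: χ ≥ ω).
Odd cycle [20, 7, 13, 11, 17] needs 3 colors (χ ≥ 3).
The coloring below uses 3 colors, so χ(G) = 3.
A valid 3-coloring: color 1: [7, 8, 9, 10, 15, 17, 19]; color 2: [6, 11, 12, 14, 16, 18, 20]; color 3: [13].

χ(G) = 3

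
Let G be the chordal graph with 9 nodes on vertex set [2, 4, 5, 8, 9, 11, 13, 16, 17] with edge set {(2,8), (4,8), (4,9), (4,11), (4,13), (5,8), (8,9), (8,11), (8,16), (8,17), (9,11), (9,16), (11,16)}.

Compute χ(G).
χ(G) = 4

Clique number ω(G) = 4 (lower bound: χ ≥ ω).
The clique on [8, 9, 11, 16] has size 4, forcing χ ≥ 4, and the coloring below uses 4 colors, so χ(G) = 4.
A valid 4-coloring: color 1: [8, 13]; color 2: [2, 5, 11, 17]; color 3: [9]; color 4: [4, 16].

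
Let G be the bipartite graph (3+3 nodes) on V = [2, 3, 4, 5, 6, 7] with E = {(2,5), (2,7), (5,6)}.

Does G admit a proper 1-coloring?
Edge (2,5) forces its endpoints to differ, so 1 color is not enough.

No, G is not 1-colorable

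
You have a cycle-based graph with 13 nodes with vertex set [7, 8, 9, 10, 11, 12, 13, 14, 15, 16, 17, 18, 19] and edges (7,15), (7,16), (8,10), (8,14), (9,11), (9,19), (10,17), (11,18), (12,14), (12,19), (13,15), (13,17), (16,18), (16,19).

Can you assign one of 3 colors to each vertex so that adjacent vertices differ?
A valid 3-coloring: color 1: [8, 9, 12, 15, 16, 17]; color 2: [7, 10, 13, 14, 18, 19]; color 3: [11].
(χ(G) = 3 ≤ 3.)

Yes, G is 3-colorable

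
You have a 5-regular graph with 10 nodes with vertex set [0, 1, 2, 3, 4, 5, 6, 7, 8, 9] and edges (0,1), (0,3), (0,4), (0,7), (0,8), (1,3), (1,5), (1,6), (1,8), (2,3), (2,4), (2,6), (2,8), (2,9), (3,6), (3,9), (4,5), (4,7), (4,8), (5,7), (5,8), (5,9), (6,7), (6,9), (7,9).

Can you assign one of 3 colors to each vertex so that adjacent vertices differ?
The clique on vertices [2, 3, 6, 9] has size 4 > 3, so it alone needs 4 colors.

No, G is not 3-colorable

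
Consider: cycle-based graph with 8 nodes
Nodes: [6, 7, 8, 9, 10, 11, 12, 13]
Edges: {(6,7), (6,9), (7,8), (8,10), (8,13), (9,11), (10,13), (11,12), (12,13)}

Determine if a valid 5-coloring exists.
Yes, G is 5-colorable

A valid 5-coloring: color 1: [7, 9, 13]; color 2: [6, 8, 11]; color 3: [10, 12].
(χ(G) = 3 ≤ 5.)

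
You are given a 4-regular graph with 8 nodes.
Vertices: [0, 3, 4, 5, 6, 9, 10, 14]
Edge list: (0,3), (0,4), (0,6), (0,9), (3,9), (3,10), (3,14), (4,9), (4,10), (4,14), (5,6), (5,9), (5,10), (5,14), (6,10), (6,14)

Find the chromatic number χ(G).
Clique number ω(G) = 3 (lower bound: χ ≥ ω).
The clique on [0, 3, 9] has size 3, forcing χ ≥ 3, and the coloring below uses 3 colors, so χ(G) = 3.
A valid 3-coloring: color 1: [0, 5]; color 2: [9, 10, 14]; color 3: [3, 4, 6].

χ(G) = 3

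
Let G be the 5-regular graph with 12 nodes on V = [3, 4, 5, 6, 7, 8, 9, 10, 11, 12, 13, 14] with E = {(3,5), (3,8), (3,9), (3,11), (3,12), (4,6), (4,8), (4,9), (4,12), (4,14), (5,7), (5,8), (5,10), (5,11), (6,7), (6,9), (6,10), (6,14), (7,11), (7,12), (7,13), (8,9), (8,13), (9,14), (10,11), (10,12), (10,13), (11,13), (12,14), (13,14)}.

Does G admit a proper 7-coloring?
A valid 7-coloring: color 1: [5, 9, 12, 13]; color 2: [3, 4, 7, 10]; color 3: [8, 11, 14]; color 4: [6].
(χ(G) = 4 ≤ 7.)

Yes, G is 7-colorable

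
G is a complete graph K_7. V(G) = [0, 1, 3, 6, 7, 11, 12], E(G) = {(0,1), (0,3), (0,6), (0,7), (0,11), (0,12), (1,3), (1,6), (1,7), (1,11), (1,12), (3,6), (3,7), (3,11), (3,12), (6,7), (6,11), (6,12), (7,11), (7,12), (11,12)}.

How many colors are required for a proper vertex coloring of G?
χ(G) = 7

Clique number ω(G) = 7 (lower bound: χ ≥ ω).
The clique on [0, 1, 3, 6, 7, 11, 12] has size 7, forcing χ ≥ 7, and the coloring below uses 7 colors, so χ(G) = 7.
A valid 7-coloring: color 1: [6]; color 2: [11]; color 3: [12]; color 4: [7]; color 5: [1]; color 6: [0]; color 7: [3].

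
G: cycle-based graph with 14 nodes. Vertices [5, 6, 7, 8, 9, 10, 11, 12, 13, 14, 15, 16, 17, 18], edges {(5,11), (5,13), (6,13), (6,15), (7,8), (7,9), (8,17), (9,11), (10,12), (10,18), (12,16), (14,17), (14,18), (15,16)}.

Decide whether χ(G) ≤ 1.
Edge (5,11) forces its endpoints to differ, so 1 color is not enough.

No, G is not 1-colorable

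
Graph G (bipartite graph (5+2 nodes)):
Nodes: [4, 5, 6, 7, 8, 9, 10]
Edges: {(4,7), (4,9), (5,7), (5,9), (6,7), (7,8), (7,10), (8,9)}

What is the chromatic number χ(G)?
χ(G) = 2

Clique number ω(G) = 2 (lower bound: χ ≥ ω).
The graph is bipartite (no odd cycle), so 2 colors suffice: χ(G) = 2.
A valid 2-coloring: color 1: [7, 9]; color 2: [4, 5, 6, 8, 10].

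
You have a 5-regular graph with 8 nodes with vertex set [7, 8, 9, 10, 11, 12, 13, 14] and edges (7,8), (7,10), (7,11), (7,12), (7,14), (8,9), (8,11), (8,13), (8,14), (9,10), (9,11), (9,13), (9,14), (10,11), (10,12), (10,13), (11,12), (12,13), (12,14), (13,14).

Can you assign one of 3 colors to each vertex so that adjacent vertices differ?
No, G is not 3-colorable

The clique on vertices [8, 9, 13, 14] has size 4 > 3, so it alone needs 4 colors.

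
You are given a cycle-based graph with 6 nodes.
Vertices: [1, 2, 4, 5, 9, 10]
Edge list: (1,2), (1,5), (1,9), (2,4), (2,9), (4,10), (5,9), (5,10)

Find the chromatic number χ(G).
Clique number ω(G) = 3 (lower bound: χ ≥ ω).
The clique on [1, 2, 9] has size 3, forcing χ ≥ 3, and the coloring below uses 3 colors, so χ(G) = 3.
A valid 3-coloring: color 1: [4, 9]; color 2: [1, 10]; color 3: [2, 5].

χ(G) = 3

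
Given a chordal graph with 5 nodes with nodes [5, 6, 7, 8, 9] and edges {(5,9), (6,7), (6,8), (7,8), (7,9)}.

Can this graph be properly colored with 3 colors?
A valid 3-coloring: color 1: [5, 7]; color 2: [6, 9]; color 3: [8].
(χ(G) = 3 ≤ 3.)

Yes, G is 3-colorable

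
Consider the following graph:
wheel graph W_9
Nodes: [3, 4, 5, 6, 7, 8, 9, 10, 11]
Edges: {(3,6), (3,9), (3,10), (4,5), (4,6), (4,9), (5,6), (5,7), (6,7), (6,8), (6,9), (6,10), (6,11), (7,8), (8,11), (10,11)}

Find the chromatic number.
χ(G) = 3

Clique number ω(G) = 3 (lower bound: χ ≥ ω).
The clique on [3, 6, 9] has size 3, forcing χ ≥ 3, and the coloring below uses 3 colors, so χ(G) = 3.
A valid 3-coloring: color 1: [6]; color 2: [5, 8, 9, 10]; color 3: [3, 4, 7, 11].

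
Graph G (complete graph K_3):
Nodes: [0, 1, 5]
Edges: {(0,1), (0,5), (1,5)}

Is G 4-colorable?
Yes, G is 4-colorable

A valid 4-coloring: color 1: [0]; color 2: [5]; color 3: [1].
(χ(G) = 3 ≤ 4.)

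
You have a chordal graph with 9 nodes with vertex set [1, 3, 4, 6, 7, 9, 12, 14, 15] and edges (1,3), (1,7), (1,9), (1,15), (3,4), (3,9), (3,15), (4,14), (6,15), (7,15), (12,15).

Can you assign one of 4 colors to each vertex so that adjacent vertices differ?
Yes, G is 4-colorable

A valid 4-coloring: color 1: [4, 9, 15]; color 2: [1, 6, 12, 14]; color 3: [3, 7].
(χ(G) = 3 ≤ 4.)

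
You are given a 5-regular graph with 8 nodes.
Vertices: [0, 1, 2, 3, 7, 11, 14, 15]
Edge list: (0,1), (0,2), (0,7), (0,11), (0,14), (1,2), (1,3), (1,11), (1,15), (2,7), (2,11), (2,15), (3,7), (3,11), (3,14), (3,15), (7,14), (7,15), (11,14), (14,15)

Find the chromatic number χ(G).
Clique number ω(G) = 4 (lower bound: χ ≥ ω).
The clique on [0, 1, 2, 11] has size 4, forcing χ ≥ 4, and the coloring below uses 4 colors, so χ(G) = 4.
A valid 4-coloring: color 1: [2, 3]; color 2: [0, 15]; color 3: [7, 11]; color 4: [1, 14].

χ(G) = 4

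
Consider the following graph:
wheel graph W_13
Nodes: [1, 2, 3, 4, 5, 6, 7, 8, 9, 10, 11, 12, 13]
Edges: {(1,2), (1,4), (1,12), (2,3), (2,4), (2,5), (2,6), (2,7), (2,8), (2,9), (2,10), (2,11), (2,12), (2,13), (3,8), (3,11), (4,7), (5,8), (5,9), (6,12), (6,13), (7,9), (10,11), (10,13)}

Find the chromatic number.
χ(G) = 3

Clique number ω(G) = 3 (lower bound: χ ≥ ω).
The clique on [1, 2, 4] has size 3, forcing χ ≥ 3, and the coloring below uses 3 colors, so χ(G) = 3.
A valid 3-coloring: color 1: [2]; color 2: [1, 3, 5, 6, 7, 10]; color 3: [4, 8, 9, 11, 12, 13].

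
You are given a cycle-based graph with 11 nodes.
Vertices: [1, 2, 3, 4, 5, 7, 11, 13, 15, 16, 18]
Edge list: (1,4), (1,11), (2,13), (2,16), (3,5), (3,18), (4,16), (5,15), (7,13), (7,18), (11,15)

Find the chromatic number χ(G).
Clique number ω(G) = 2 (lower bound: χ ≥ ω).
Odd cycle [16, 4, 1, 11, 15, 5, 3, 18, 7, 13, 2] needs 3 colors (χ ≥ 3).
The coloring below uses 3 colors, so χ(G) = 3.
A valid 3-coloring: color 1: [1, 3, 13, 15, 16]; color 2: [2, 4, 5, 11, 18]; color 3: [7].

χ(G) = 3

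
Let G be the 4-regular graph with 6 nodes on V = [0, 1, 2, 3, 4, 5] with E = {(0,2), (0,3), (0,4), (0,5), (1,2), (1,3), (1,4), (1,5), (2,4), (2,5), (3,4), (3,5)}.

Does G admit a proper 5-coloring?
A valid 5-coloring: color 1: [2, 3]; color 2: [0, 1]; color 3: [4, 5].
(χ(G) = 3 ≤ 5.)

Yes, G is 5-colorable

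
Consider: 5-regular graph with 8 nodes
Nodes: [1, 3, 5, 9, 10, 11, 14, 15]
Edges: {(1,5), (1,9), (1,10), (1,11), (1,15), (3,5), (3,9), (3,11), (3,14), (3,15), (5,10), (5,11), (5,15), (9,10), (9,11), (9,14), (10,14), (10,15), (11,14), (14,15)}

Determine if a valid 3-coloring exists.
The clique on vertices [1, 5, 10, 15] has size 4 > 3, so it alone needs 4 colors.

No, G is not 3-colorable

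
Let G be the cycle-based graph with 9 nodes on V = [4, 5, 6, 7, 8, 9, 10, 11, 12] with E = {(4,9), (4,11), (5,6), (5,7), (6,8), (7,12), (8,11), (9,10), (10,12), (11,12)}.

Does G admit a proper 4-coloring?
A valid 4-coloring: color 1: [5, 8, 9, 12]; color 2: [6, 7, 10, 11]; color 3: [4].
(χ(G) = 3 ≤ 4.)

Yes, G is 4-colorable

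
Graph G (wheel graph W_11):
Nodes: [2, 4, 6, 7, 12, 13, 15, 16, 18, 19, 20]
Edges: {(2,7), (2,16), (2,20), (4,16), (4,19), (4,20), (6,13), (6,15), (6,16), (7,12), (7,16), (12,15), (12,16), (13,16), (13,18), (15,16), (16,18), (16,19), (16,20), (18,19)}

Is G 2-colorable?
No, G is not 2-colorable

The clique on vertices [2, 16, 20] has size 3 > 2, so it alone needs 3 colors.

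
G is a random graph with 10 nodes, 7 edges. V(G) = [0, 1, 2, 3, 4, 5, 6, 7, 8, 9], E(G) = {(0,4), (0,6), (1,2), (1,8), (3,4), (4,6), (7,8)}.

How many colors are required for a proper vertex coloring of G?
Clique number ω(G) = 3 (lower bound: χ ≥ ω).
The clique on [0, 4, 6] has size 3, forcing χ ≥ 3, and the coloring below uses 3 colors, so χ(G) = 3.
A valid 3-coloring: color 1: [2, 4, 5, 8, 9]; color 2: [1, 3, 6, 7]; color 3: [0].

χ(G) = 3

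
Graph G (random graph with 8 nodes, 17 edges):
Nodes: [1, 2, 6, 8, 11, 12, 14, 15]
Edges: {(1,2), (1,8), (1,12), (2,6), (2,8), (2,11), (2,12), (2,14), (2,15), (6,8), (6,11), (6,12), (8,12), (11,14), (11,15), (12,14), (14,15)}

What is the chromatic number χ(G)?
χ(G) = 4

Clique number ω(G) = 4 (lower bound: χ ≥ ω).
The clique on [2, 11, 14, 15] has size 4, forcing χ ≥ 4, and the coloring below uses 4 colors, so χ(G) = 4.
A valid 4-coloring: color 1: [2]; color 2: [11, 12]; color 3: [8, 14]; color 4: [1, 6, 15].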